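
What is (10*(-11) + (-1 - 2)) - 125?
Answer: -238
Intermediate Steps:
(10*(-11) + (-1 - 2)) - 125 = (-110 - 3) - 125 = -113 - 125 = -238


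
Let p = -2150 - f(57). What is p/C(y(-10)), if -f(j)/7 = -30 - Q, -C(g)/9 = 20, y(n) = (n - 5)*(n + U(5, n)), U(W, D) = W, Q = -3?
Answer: 2339/180 ≈ 12.994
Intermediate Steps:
y(n) = (-5 + n)*(5 + n) (y(n) = (n - 5)*(n + 5) = (-5 + n)*(5 + n))
C(g) = -180 (C(g) = -9*20 = -180)
f(j) = 189 (f(j) = -7*(-30 - 1*(-3)) = -7*(-30 + 3) = -7*(-27) = 189)
p = -2339 (p = -2150 - 1*189 = -2150 - 189 = -2339)
p/C(y(-10)) = -2339/(-180) = -2339*(-1/180) = 2339/180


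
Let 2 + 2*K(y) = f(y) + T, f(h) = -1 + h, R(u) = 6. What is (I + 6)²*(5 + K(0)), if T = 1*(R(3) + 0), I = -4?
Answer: 26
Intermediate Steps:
T = 6 (T = 1*(6 + 0) = 1*6 = 6)
K(y) = 3/2 + y/2 (K(y) = -1 + ((-1 + y) + 6)/2 = -1 + (5 + y)/2 = -1 + (5/2 + y/2) = 3/2 + y/2)
(I + 6)²*(5 + K(0)) = (-4 + 6)²*(5 + (3/2 + (½)*0)) = 2²*(5 + (3/2 + 0)) = 4*(5 + 3/2) = 4*(13/2) = 26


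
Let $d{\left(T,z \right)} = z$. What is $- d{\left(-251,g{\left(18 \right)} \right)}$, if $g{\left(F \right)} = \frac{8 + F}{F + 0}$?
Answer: $- \frac{13}{9} \approx -1.4444$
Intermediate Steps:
$g{\left(F \right)} = \frac{8 + F}{F}$
$- d{\left(-251,g{\left(18 \right)} \right)} = - \frac{8 + 18}{18} = - \frac{26}{18} = \left(-1\right) \frac{13}{9} = - \frac{13}{9}$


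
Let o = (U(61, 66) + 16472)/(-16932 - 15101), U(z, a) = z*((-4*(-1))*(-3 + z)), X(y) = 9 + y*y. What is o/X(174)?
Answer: -10208/323373135 ≈ -3.1567e-5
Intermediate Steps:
X(y) = 9 + y²
U(z, a) = z*(-12 + 4*z) (U(z, a) = z*(4*(-3 + z)) = z*(-12 + 4*z))
o = -30624/32033 (o = (4*61*(-3 + 61) + 16472)/(-16932 - 15101) = (4*61*58 + 16472)/(-32033) = (14152 + 16472)*(-1/32033) = 30624*(-1/32033) = -30624/32033 ≈ -0.95601)
o/X(174) = -30624/(32033*(9 + 174²)) = -30624/(32033*(9 + 30276)) = -30624/32033/30285 = -30624/32033*1/30285 = -10208/323373135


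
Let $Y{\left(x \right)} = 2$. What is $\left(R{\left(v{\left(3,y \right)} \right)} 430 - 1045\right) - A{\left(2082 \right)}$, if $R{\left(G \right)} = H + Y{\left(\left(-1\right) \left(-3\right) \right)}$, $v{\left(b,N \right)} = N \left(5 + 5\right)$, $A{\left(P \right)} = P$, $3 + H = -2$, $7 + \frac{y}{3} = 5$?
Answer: $-4417$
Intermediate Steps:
$y = -6$ ($y = -21 + 3 \cdot 5 = -21 + 15 = -6$)
$H = -5$ ($H = -3 - 2 = -5$)
$v{\left(b,N \right)} = 10 N$ ($v{\left(b,N \right)} = N 10 = 10 N$)
$R{\left(G \right)} = -3$ ($R{\left(G \right)} = -5 + 2 = -3$)
$\left(R{\left(v{\left(3,y \right)} \right)} 430 - 1045\right) - A{\left(2082 \right)} = \left(\left(-3\right) 430 - 1045\right) - 2082 = \left(-1290 - 1045\right) - 2082 = -2335 - 2082 = -4417$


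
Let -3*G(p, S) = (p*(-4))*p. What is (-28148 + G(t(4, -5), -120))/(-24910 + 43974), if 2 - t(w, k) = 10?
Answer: -21047/14298 ≈ -1.4720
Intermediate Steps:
t(w, k) = -8 (t(w, k) = 2 - 1*10 = 2 - 10 = -8)
G(p, S) = 4*p²/3 (G(p, S) = -p*(-4)*p/3 = -(-4*p)*p/3 = -(-4)*p²/3 = 4*p²/3)
(-28148 + G(t(4, -5), -120))/(-24910 + 43974) = (-28148 + (4/3)*(-8)²)/(-24910 + 43974) = (-28148 + (4/3)*64)/19064 = (-28148 + 256/3)*(1/19064) = -84188/3*1/19064 = -21047/14298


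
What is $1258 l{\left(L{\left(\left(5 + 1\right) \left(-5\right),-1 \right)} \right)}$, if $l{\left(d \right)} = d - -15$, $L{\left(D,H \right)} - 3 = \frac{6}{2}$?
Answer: $26418$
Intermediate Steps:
$L{\left(D,H \right)} = 6$ ($L{\left(D,H \right)} = 3 + \frac{6}{2} = 3 + 6 \cdot \frac{1}{2} = 3 + 3 = 6$)
$l{\left(d \right)} = 15 + d$ ($l{\left(d \right)} = d + 15 = 15 + d$)
$1258 l{\left(L{\left(\left(5 + 1\right) \left(-5\right),-1 \right)} \right)} = 1258 \left(15 + 6\right) = 1258 \cdot 21 = 26418$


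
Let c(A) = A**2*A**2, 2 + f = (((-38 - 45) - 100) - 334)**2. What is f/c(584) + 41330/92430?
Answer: 480749704030829/1075138320642048 ≈ 0.44715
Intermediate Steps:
f = 267287 (f = -2 + (((-38 - 45) - 100) - 334)**2 = -2 + ((-83 - 100) - 334)**2 = -2 + (-183 - 334)**2 = -2 + (-517)**2 = -2 + 267289 = 267287)
c(A) = A**4
f/c(584) + 41330/92430 = 267287/(584**4) + 41330/92430 = 267287/116319195136 + 41330*(1/92430) = 267287*(1/116319195136) + 4133/9243 = 267287/116319195136 + 4133/9243 = 480749704030829/1075138320642048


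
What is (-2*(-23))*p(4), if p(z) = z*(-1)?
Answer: -184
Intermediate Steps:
p(z) = -z
(-2*(-23))*p(4) = (-2*(-23))*(-1*4) = 46*(-4) = -184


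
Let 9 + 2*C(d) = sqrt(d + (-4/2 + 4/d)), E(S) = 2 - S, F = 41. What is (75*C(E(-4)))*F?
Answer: -27675/2 + 1025*sqrt(42)/2 ≈ -10516.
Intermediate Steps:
C(d) = -9/2 + sqrt(-2 + d + 4/d)/2 (C(d) = -9/2 + sqrt(d + (-4/2 + 4/d))/2 = -9/2 + sqrt(d + (-4*1/2 + 4/d))/2 = -9/2 + sqrt(d + (-2 + 4/d))/2 = -9/2 + sqrt(-2 + d + 4/d)/2)
(75*C(E(-4)))*F = (75*(-9/2 + sqrt((4 + (2 - 1*(-4))*(-2 + (2 - 1*(-4))))/(2 - 1*(-4)))/2))*41 = (75*(-9/2 + sqrt((4 + (2 + 4)*(-2 + (2 + 4)))/(2 + 4))/2))*41 = (75*(-9/2 + sqrt((4 + 6*(-2 + 6))/6)/2))*41 = (75*(-9/2 + sqrt((4 + 6*4)/6)/2))*41 = (75*(-9/2 + sqrt((4 + 24)/6)/2))*41 = (75*(-9/2 + sqrt((1/6)*28)/2))*41 = (75*(-9/2 + sqrt(14/3)/2))*41 = (75*(-9/2 + (sqrt(42)/3)/2))*41 = (75*(-9/2 + sqrt(42)/6))*41 = (-675/2 + 25*sqrt(42)/2)*41 = -27675/2 + 1025*sqrt(42)/2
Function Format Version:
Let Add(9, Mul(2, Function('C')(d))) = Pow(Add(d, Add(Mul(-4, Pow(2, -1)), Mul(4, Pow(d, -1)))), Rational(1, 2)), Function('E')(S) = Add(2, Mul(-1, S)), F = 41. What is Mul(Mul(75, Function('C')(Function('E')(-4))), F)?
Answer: Add(Rational(-27675, 2), Mul(Rational(1025, 2), Pow(42, Rational(1, 2)))) ≈ -10516.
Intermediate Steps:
Function('C')(d) = Add(Rational(-9, 2), Mul(Rational(1, 2), Pow(Add(-2, d, Mul(4, Pow(d, -1))), Rational(1, 2)))) (Function('C')(d) = Add(Rational(-9, 2), Mul(Rational(1, 2), Pow(Add(d, Add(Mul(-4, Pow(2, -1)), Mul(4, Pow(d, -1)))), Rational(1, 2)))) = Add(Rational(-9, 2), Mul(Rational(1, 2), Pow(Add(d, Add(Mul(-4, Rational(1, 2)), Mul(4, Pow(d, -1)))), Rational(1, 2)))) = Add(Rational(-9, 2), Mul(Rational(1, 2), Pow(Add(d, Add(-2, Mul(4, Pow(d, -1)))), Rational(1, 2)))) = Add(Rational(-9, 2), Mul(Rational(1, 2), Pow(Add(-2, d, Mul(4, Pow(d, -1))), Rational(1, 2)))))
Mul(Mul(75, Function('C')(Function('E')(-4))), F) = Mul(Mul(75, Add(Rational(-9, 2), Mul(Rational(1, 2), Pow(Mul(Pow(Add(2, Mul(-1, -4)), -1), Add(4, Mul(Add(2, Mul(-1, -4)), Add(-2, Add(2, Mul(-1, -4)))))), Rational(1, 2))))), 41) = Mul(Mul(75, Add(Rational(-9, 2), Mul(Rational(1, 2), Pow(Mul(Pow(Add(2, 4), -1), Add(4, Mul(Add(2, 4), Add(-2, Add(2, 4))))), Rational(1, 2))))), 41) = Mul(Mul(75, Add(Rational(-9, 2), Mul(Rational(1, 2), Pow(Mul(Pow(6, -1), Add(4, Mul(6, Add(-2, 6)))), Rational(1, 2))))), 41) = Mul(Mul(75, Add(Rational(-9, 2), Mul(Rational(1, 2), Pow(Mul(Rational(1, 6), Add(4, Mul(6, 4))), Rational(1, 2))))), 41) = Mul(Mul(75, Add(Rational(-9, 2), Mul(Rational(1, 2), Pow(Mul(Rational(1, 6), Add(4, 24)), Rational(1, 2))))), 41) = Mul(Mul(75, Add(Rational(-9, 2), Mul(Rational(1, 2), Pow(Mul(Rational(1, 6), 28), Rational(1, 2))))), 41) = Mul(Mul(75, Add(Rational(-9, 2), Mul(Rational(1, 2), Pow(Rational(14, 3), Rational(1, 2))))), 41) = Mul(Mul(75, Add(Rational(-9, 2), Mul(Rational(1, 2), Mul(Rational(1, 3), Pow(42, Rational(1, 2)))))), 41) = Mul(Mul(75, Add(Rational(-9, 2), Mul(Rational(1, 6), Pow(42, Rational(1, 2))))), 41) = Mul(Add(Rational(-675, 2), Mul(Rational(25, 2), Pow(42, Rational(1, 2)))), 41) = Add(Rational(-27675, 2), Mul(Rational(1025, 2), Pow(42, Rational(1, 2))))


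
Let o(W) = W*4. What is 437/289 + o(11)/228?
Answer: 28088/16473 ≈ 1.7051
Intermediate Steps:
o(W) = 4*W
437/289 + o(11)/228 = 437/289 + (4*11)/228 = 437*(1/289) + 44*(1/228) = 437/289 + 11/57 = 28088/16473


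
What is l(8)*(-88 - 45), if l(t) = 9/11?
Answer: -1197/11 ≈ -108.82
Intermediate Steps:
l(t) = 9/11 (l(t) = 9*(1/11) = 9/11)
l(8)*(-88 - 45) = 9*(-88 - 45)/11 = (9/11)*(-133) = -1197/11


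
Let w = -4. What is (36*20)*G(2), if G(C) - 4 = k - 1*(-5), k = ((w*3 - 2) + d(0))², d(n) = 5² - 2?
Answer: 64800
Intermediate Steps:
d(n) = 23 (d(n) = 25 - 2 = 23)
k = 81 (k = ((-4*3 - 2) + 23)² = ((-12 - 2) + 23)² = (-14 + 23)² = 9² = 81)
G(C) = 90 (G(C) = 4 + (81 - 1*(-5)) = 4 + (81 + 5) = 4 + 86 = 90)
(36*20)*G(2) = (36*20)*90 = 720*90 = 64800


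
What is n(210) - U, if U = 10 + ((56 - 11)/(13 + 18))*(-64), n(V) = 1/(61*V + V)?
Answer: 1079401/13020 ≈ 82.903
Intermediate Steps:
n(V) = 1/(62*V)
U = -2570/31 (U = 10 + (45/31)*(-64) = 10 - 2880/31 = -2570/31 ≈ -82.903)
n(210) - U = (1/62)/210 - 1*(-2570/31) = (1/62)*(1/210) + 2570/31 = 1/13020 + 2570/31 = 1079401/13020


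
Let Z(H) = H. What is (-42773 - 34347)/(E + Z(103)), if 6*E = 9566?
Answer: -57840/1273 ≈ -45.436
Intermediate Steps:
E = 4783/3 (E = (⅙)*9566 = 4783/3 ≈ 1594.3)
(-42773 - 34347)/(E + Z(103)) = (-42773 - 34347)/(4783/3 + 103) = -77120/5092/3 = -77120*3/5092 = -57840/1273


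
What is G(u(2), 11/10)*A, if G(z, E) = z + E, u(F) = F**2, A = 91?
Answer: 4641/10 ≈ 464.10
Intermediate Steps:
G(z, E) = E + z
G(u(2), 11/10)*A = (11/10 + 2**2)*91 = (11*(1/10) + 4)*91 = (11/10 + 4)*91 = (51/10)*91 = 4641/10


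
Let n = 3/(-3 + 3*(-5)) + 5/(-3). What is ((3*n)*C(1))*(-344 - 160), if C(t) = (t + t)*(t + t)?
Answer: 11088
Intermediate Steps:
C(t) = 4*t² (C(t) = (2*t)*(2*t) = 4*t²)
n = -11/6 (n = 3/(-3 - 15) + 5*(-⅓) = 3/(-18) - 5/3 = 3*(-1/18) - 5/3 = -⅙ - 5/3 = -11/6 ≈ -1.8333)
((3*n)*C(1))*(-344 - 160) = ((3*(-11/6))*(4*1²))*(-344 - 160) = -22*(-504) = 11088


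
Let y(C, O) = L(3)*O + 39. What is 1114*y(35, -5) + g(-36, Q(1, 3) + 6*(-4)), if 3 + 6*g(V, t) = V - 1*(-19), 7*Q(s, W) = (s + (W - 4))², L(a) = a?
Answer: 80198/3 ≈ 26733.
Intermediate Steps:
Q(s, W) = (-4 + W + s)²/7 (Q(s, W) = (s + (W - 4))²/7 = (s + (-4 + W))²/7 = (-4 + W + s)²/7)
y(C, O) = 39 + 3*O (y(C, O) = 3*O + 39 = 39 + 3*O)
g(V, t) = 8/3 + V/6 (g(V, t) = -½ + (V - 1*(-19))/6 = -½ + (V + 19)/6 = -½ + (19 + V)/6 = -½ + (19/6 + V/6) = 8/3 + V/6)
1114*y(35, -5) + g(-36, Q(1, 3) + 6*(-4)) = 1114*(39 + 3*(-5)) + (8/3 + (⅙)*(-36)) = 1114*(39 - 15) + (8/3 - 6) = 1114*24 - 10/3 = 26736 - 10/3 = 80198/3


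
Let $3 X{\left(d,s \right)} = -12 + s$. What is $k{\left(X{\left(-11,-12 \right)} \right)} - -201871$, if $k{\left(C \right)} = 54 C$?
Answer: $201439$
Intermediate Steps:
$X{\left(d,s \right)} = -4 + \frac{s}{3}$ ($X{\left(d,s \right)} = \frac{-12 + s}{3} = -4 + \frac{s}{3}$)
$k{\left(X{\left(-11,-12 \right)} \right)} - -201871 = 54 \left(-4 + \frac{1}{3} \left(-12\right)\right) - -201871 = 54 \left(-4 - 4\right) + 201871 = 54 \left(-8\right) + 201871 = -432 + 201871 = 201439$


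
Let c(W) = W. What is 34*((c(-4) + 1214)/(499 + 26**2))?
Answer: 8228/235 ≈ 35.013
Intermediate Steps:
34*((c(-4) + 1214)/(499 + 26**2)) = 34*((-4 + 1214)/(499 + 26**2)) = 34*(1210/(499 + 676)) = 34*(1210/1175) = 34*(1210*(1/1175)) = 34*(242/235) = 8228/235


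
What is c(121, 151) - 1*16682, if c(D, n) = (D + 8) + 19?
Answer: -16534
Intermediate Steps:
c(D, n) = 27 + D (c(D, n) = (8 + D) + 19 = 27 + D)
c(121, 151) - 1*16682 = (27 + 121) - 1*16682 = 148 - 16682 = -16534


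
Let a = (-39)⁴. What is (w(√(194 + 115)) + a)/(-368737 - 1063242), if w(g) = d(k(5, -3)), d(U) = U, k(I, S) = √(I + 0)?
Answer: -2313441/1431979 - √5/1431979 ≈ -1.6156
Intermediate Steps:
a = 2313441
k(I, S) = √I
w(g) = √5
(w(√(194 + 115)) + a)/(-368737 - 1063242) = (√5 + 2313441)/(-368737 - 1063242) = (2313441 + √5)/(-1431979) = (2313441 + √5)*(-1/1431979) = -2313441/1431979 - √5/1431979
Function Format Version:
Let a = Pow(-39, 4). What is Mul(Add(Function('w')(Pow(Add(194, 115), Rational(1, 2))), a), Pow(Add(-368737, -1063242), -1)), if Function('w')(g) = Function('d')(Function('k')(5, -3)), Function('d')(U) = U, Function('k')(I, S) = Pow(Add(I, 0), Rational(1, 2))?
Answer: Add(Rational(-2313441, 1431979), Mul(Rational(-1, 1431979), Pow(5, Rational(1, 2)))) ≈ -1.6156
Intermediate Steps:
a = 2313441
Function('k')(I, S) = Pow(I, Rational(1, 2))
Function('w')(g) = Pow(5, Rational(1, 2))
Mul(Add(Function('w')(Pow(Add(194, 115), Rational(1, 2))), a), Pow(Add(-368737, -1063242), -1)) = Mul(Add(Pow(5, Rational(1, 2)), 2313441), Pow(Add(-368737, -1063242), -1)) = Mul(Add(2313441, Pow(5, Rational(1, 2))), Pow(-1431979, -1)) = Mul(Add(2313441, Pow(5, Rational(1, 2))), Rational(-1, 1431979)) = Add(Rational(-2313441, 1431979), Mul(Rational(-1, 1431979), Pow(5, Rational(1, 2))))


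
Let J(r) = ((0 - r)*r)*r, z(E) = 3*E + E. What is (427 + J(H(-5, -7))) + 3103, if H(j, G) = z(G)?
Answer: 25482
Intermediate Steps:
z(E) = 4*E
H(j, G) = 4*G
J(r) = -r**3 (J(r) = ((-r)*r)*r = (-r**2)*r = -r**3)
(427 + J(H(-5, -7))) + 3103 = (427 - (4*(-7))**3) + 3103 = (427 - 1*(-28)**3) + 3103 = (427 - 1*(-21952)) + 3103 = (427 + 21952) + 3103 = 22379 + 3103 = 25482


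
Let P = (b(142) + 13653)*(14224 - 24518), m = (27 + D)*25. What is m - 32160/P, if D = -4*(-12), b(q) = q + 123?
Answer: 67158707415/35817973 ≈ 1875.0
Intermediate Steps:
b(q) = 123 + q
D = 48
m = 1875 (m = (27 + 48)*25 = 75*25 = 1875)
P = -143271892 (P = ((123 + 142) + 13653)*(14224 - 24518) = (265 + 13653)*(-10294) = 13918*(-10294) = -143271892)
m - 32160/P = 1875 - 32160/(-143271892) = 1875 - 32160*(-1/143271892) = 1875 + 8040/35817973 = 67158707415/35817973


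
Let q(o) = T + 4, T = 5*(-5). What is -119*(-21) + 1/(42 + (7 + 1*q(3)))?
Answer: 69973/28 ≈ 2499.0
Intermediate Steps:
T = -25
q(o) = -21 (q(o) = -25 + 4 = -21)
-119*(-21) + 1/(42 + (7 + 1*q(3))) = -119*(-21) + 1/(42 + (7 + 1*(-21))) = 2499 + 1/(42 + (7 - 21)) = 2499 + 1/(42 - 14) = 2499 + 1/28 = 69973/28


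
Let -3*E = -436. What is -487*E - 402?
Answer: -213538/3 ≈ -71179.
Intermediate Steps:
E = 436/3 (E = -1/3*(-436) = 436/3 ≈ 145.33)
-487*E - 402 = -487*436/3 - 402 = -212332/3 - 402 = -213538/3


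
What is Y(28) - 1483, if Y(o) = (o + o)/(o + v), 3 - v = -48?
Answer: -117101/79 ≈ -1482.3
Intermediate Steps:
v = 51 (v = 3 - 1*(-48) = 3 + 48 = 51)
Y(o) = 2*o/(51 + o) (Y(o) = (o + o)/(o + 51) = (2*o)/(51 + o) = 2*o/(51 + o))
Y(28) - 1483 = 2*28/(51 + 28) - 1483 = 2*28/79 - 1483 = 2*28*(1/79) - 1483 = 56/79 - 1483 = -117101/79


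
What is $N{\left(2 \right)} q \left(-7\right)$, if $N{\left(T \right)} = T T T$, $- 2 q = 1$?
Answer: $28$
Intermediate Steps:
$q = - \frac{1}{2}$ ($q = \left(- \frac{1}{2}\right) 1 = - \frac{1}{2} \approx -0.5$)
$N{\left(T \right)} = T^{3}$ ($N{\left(T \right)} = T T^{2} = T^{3}$)
$N{\left(2 \right)} q \left(-7\right) = 2^{3} \left(- \frac{1}{2}\right) \left(-7\right) = 8 \left(- \frac{1}{2}\right) \left(-7\right) = \left(-4\right) \left(-7\right) = 28$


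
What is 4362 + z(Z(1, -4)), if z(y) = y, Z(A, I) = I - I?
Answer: 4362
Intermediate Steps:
Z(A, I) = 0
4362 + z(Z(1, -4)) = 4362 + 0 = 4362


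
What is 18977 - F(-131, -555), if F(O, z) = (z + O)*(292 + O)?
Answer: 129423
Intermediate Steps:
F(O, z) = (292 + O)*(O + z) (F(O, z) = (O + z)*(292 + O) = (292 + O)*(O + z))
18977 - F(-131, -555) = 18977 - ((-131)**2 + 292*(-131) + 292*(-555) - 131*(-555)) = 18977 - (17161 - 38252 - 162060 + 72705) = 18977 - 1*(-110446) = 18977 + 110446 = 129423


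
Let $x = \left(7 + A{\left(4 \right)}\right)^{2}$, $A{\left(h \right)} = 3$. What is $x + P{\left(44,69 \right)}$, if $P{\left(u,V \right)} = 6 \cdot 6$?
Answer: $136$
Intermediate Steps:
$P{\left(u,V \right)} = 36$
$x = 100$ ($x = \left(7 + 3\right)^{2} = 10^{2} = 100$)
$x + P{\left(44,69 \right)} = 100 + 36 = 136$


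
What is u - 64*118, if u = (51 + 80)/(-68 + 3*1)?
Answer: -491011/65 ≈ -7554.0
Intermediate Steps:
u = -131/65 (u = 131/(-68 + 3) = 131/(-65) = 131*(-1/65) = -131/65 ≈ -2.0154)
u - 64*118 = -131/65 - 64*118 = -131/65 - 7552 = -491011/65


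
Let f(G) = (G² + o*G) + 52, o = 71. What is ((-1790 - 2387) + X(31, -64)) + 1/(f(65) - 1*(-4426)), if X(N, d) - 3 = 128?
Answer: -53884627/13318 ≈ -4046.0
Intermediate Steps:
X(N, d) = 131 (X(N, d) = 3 + 128 = 131)
f(G) = 52 + G² + 71*G (f(G) = (G² + 71*G) + 52 = 52 + G² + 71*G)
((-1790 - 2387) + X(31, -64)) + 1/(f(65) - 1*(-4426)) = ((-1790 - 2387) + 131) + 1/((52 + 65² + 71*65) - 1*(-4426)) = (-4177 + 131) + 1/((52 + 4225 + 4615) + 4426) = -4046 + 1/(8892 + 4426) = -4046 + 1/13318 = -53884627/13318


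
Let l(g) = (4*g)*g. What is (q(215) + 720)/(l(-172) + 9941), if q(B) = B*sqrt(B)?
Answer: 80/14253 + 215*sqrt(215)/128277 ≈ 0.030189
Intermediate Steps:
q(B) = B**(3/2)
l(g) = 4*g**2
(q(215) + 720)/(l(-172) + 9941) = (215**(3/2) + 720)/(4*(-172)**2 + 9941) = (215*sqrt(215) + 720)/(4*29584 + 9941) = (720 + 215*sqrt(215))/(118336 + 9941) = (720 + 215*sqrt(215))/128277 = (720 + 215*sqrt(215))*(1/128277) = 80/14253 + 215*sqrt(215)/128277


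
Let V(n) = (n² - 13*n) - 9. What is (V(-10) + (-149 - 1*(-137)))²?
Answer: 43681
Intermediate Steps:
V(n) = -9 + n² - 13*n
(V(-10) + (-149 - 1*(-137)))² = ((-9 + (-10)² - 13*(-10)) + (-149 - 1*(-137)))² = ((-9 + 100 + 130) + (-149 + 137))² = (221 - 12)² = 209² = 43681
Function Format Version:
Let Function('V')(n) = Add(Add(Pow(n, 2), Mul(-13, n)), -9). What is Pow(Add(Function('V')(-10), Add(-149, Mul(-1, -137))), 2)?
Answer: 43681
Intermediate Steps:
Function('V')(n) = Add(-9, Pow(n, 2), Mul(-13, n))
Pow(Add(Function('V')(-10), Add(-149, Mul(-1, -137))), 2) = Pow(Add(Add(-9, Pow(-10, 2), Mul(-13, -10)), Add(-149, Mul(-1, -137))), 2) = Pow(Add(Add(-9, 100, 130), Add(-149, 137)), 2) = Pow(Add(221, -12), 2) = Pow(209, 2) = 43681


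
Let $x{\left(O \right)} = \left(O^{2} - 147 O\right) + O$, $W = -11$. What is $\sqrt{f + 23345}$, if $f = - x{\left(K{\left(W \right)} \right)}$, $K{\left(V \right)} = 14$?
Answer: $\sqrt{25193} \approx 158.72$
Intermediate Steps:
$x{\left(O \right)} = O^{2} - 146 O$
$f = 1848$ ($f = - 14 \left(-146 + 14\right) = - 14 \left(-132\right) = \left(-1\right) \left(-1848\right) = 1848$)
$\sqrt{f + 23345} = \sqrt{1848 + 23345} = \sqrt{25193}$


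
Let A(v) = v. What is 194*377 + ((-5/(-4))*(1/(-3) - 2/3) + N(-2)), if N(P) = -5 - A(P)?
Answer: 292535/4 ≈ 73134.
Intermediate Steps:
N(P) = -5 - P
194*377 + ((-5/(-4))*(1/(-3) - 2/3) + N(-2)) = 194*377 + ((-5/(-4))*(1/(-3) - 2/3) + (-5 - 1*(-2))) = 73138 + ((-5*(-1/4))*(1*(-1/3) - 2*1/3) + (-5 + 2)) = 73138 + (5*(-1/3 - 2/3)/4 - 3) = 73138 + ((5/4)*(-1) - 3) = 73138 + (-5/4 - 3) = 73138 - 17/4 = 292535/4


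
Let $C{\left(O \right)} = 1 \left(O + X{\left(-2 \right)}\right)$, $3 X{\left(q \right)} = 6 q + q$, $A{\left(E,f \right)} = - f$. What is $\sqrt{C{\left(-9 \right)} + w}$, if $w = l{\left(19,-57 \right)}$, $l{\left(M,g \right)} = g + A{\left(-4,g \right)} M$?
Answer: $\frac{\sqrt{9111}}{3} \approx 31.817$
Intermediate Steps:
$X{\left(q \right)} = \frac{7 q}{3}$ ($X{\left(q \right)} = \frac{6 q + q}{3} = \frac{7 q}{3}$)
$l{\left(M,g \right)} = g - M g$ ($l{\left(M,g \right)} = g + - g M = g - M g$)
$C{\left(O \right)} = - \frac{14}{3} + O$ ($C{\left(O \right)} = 1 \left(O + \frac{7}{3} \left(-2\right)\right) = 1 \left(O - \frac{14}{3}\right) = 1 \left(- \frac{14}{3} + O\right) = - \frac{14}{3} + O$)
$w = 1026$ ($w = - 57 \left(1 - 19\right) = \left(-57\right) \left(-18\right) = 1026$)
$\sqrt{C{\left(-9 \right)} + w} = \sqrt{\left(- \frac{14}{3} - 9\right) + 1026} = \sqrt{- \frac{41}{3} + 1026} = \sqrt{\frac{3037}{3}} = \frac{\sqrt{9111}}{3}$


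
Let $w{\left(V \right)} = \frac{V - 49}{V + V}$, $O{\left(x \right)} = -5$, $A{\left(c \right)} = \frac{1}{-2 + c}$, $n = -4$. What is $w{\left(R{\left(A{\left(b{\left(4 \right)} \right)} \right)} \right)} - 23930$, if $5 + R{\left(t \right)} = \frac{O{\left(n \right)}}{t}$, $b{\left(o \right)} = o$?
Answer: $- \frac{358918}{15} \approx -23928.0$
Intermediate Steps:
$R{\left(t \right)} = -5 - \frac{5}{t}$
$w{\left(V \right)} = \frac{-49 + V}{2 V}$
$w{\left(R{\left(A{\left(b{\left(4 \right)} \right)} \right)} \right)} - 23930 = \frac{-49 - \left(5 + \frac{5}{\frac{1}{-2 + 4}}\right)}{2 \left(-5 - \frac{5}{\frac{1}{-2 + 4}}\right)} - 23930 = \frac{-49 - \left(5 + \frac{5}{\frac{1}{2}}\right)}{2 \left(-5 - \frac{5}{\frac{1}{2}}\right)} - 23930 = \frac{-49 - \left(5 + 5 \frac{1}{\frac{1}{2}}\right)}{2 \left(-5 - 5 \frac{1}{\frac{1}{2}}\right)} - 23930 = \frac{-49 - 15}{2 \left(-5 - 10\right)} - 23930 = \frac{-49 - 15}{2 \left(-15\right)} - 23930 = \frac{1}{2} \left(- \frac{1}{15}\right) \left(-64\right) - 23930 = \frac{32}{15} - 23930 = - \frac{358918}{15}$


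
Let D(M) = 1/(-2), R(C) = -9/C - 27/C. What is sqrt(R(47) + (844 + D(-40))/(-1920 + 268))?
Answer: I*sqrt(157057174)/11092 ≈ 1.1298*I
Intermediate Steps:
R(C) = -36/C
D(M) = -1/2
sqrt(R(47) + (844 + D(-40))/(-1920 + 268)) = sqrt(-36/47 + (844 - 1/2)/(-1920 + 268)) = sqrt(-36*1/47 + (1687/2)/(-1652)) = sqrt(-36/47 + (1687/2)*(-1/1652)) = sqrt(-36/47 - 241/472) = sqrt(-28319/22184) = I*sqrt(157057174)/11092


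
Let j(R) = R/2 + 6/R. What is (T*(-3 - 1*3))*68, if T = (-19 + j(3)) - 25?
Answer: 16524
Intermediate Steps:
j(R) = R/2 + 6/R (j(R) = R*(½) + 6/R = R/2 + 6/R)
T = -81/2 (T = (-19 + ((½)*3 + 6/3)) - 25 = (-19 + (3/2 + 6*(⅓))) - 25 = (-19 + (3/2 + 2)) - 25 = (-19 + 7/2) - 25 = -31/2 - 25 = -81/2 ≈ -40.500)
(T*(-3 - 1*3))*68 = -81*(-3 - 1*3)/2*68 = -81*(-3 - 3)/2*68 = -81/2*(-6)*68 = 243*68 = 16524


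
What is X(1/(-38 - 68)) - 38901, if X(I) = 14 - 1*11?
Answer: -38898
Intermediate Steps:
X(I) = 3 (X(I) = 14 - 11 = 3)
X(1/(-38 - 68)) - 38901 = 3 - 38901 = -38898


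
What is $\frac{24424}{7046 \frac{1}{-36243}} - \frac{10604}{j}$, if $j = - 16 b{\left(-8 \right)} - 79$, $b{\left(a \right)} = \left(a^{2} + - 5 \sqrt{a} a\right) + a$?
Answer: $\frac{32 \left(- 17703980640 \sqrt{2} + 13484286569 i\right)}{17615 \left(- 195 i + 256 \sqrt{2}\right)} \approx -1.2563 \cdot 10^{5} - 4.5407 i$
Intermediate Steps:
$b{\left(a \right)} = a + a^{2} - 5 a^{\frac{3}{2}}$ ($b{\left(a \right)} = \left(a^{2} - 5 a^{\frac{3}{2}}\right) + a = a + a^{2} - 5 a^{\frac{3}{2}}$)
$j = -975 - 1280 i \sqrt{2}$ ($j = - 16 \left(-8 + \left(-8\right)^{2} - 5 \left(-8\right)^{\frac{3}{2}}\right) - 79 = - 16 \left(-8 + 64 - 5 \left(- 16 i \sqrt{2}\right)\right) - 79 = - 16 \left(-8 + 64 + 80 i \sqrt{2}\right) - 79 = - 16 \left(56 + 80 i \sqrt{2}\right) - 79 = \left(-896 - 1280 i \sqrt{2}\right) - 79 = -975 - 1280 i \sqrt{2} \approx -975.0 - 1810.2 i$)
$\frac{24424}{7046 \frac{1}{-36243}} - \frac{10604}{j} = \frac{24424}{7046 \frac{1}{-36243}} - \frac{10604}{-975 - 1280 i \sqrt{2}} = \frac{24424}{7046 \left(- \frac{1}{36243}\right)} - \frac{10604}{-975 - 1280 i \sqrt{2}} = \frac{24424}{- \frac{7046}{36243}} - \frac{10604}{-975 - 1280 i \sqrt{2}} = 24424 \left(- \frac{36243}{7046}\right) - \frac{10604}{-975 - 1280 i \sqrt{2}} = - \frac{442599516}{3523} - \frac{10604}{-975 - 1280 i \sqrt{2}}$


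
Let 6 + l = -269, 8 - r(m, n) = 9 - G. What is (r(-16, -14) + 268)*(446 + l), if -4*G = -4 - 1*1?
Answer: 183483/4 ≈ 45871.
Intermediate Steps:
G = 5/4 (G = -(-4 - 1*1)/4 = -(-4 - 1)/4 = -1/4*(-5) = 5/4 ≈ 1.2500)
r(m, n) = 1/4 (r(m, n) = 8 - (9 - 1*5/4) = 8 - (9 - 5/4) = 8 - 1*31/4 = 8 - 31/4 = 1/4)
l = -275 (l = -6 - 269 = -275)
(r(-16, -14) + 268)*(446 + l) = (1/4 + 268)*(446 - 275) = (1073/4)*171 = 183483/4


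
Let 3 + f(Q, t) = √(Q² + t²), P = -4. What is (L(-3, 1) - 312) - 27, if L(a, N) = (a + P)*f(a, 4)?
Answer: -353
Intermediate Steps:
f(Q, t) = -3 + √(Q² + t²)
L(a, N) = (-4 + a)*(-3 + √(16 + a²)) (L(a, N) = (a - 4)*(-3 + √(a² + 4²)) = (-4 + a)*(-3 + √(a² + 16)) = (-4 + a)*(-3 + √(16 + a²)))
(L(-3, 1) - 312) - 27 = ((-4 - 3)*(-3 + √(16 + (-3)²)) - 312) - 27 = (-7*(-3 + √(16 + 9)) - 312) - 27 = (-7*(-3 + √25) - 312) - 27 = (-7*(-3 + 5) - 312) - 27 = (-7*2 - 312) - 27 = (-14 - 312) - 27 = -326 - 27 = -353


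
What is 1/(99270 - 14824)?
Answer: 1/84446 ≈ 1.1842e-5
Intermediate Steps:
1/(99270 - 14824) = 1/84446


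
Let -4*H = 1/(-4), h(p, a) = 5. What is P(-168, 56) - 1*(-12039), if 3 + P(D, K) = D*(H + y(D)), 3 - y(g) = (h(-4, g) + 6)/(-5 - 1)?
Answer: 22427/2 ≈ 11214.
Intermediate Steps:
y(g) = 29/6 (y(g) = 3 - (5 + 6)/(-5 - 1) = 3 - 11/(-6) = 3 - 11*(-1)/6 = 3 - 1*(-11/6) = 3 + 11/6 = 29/6)
H = 1/16 (H = -¼/(-4) = -¼*(-¼) = 1/16 ≈ 0.062500)
P(D, K) = -3 + 235*D/48 (P(D, K) = -3 + D*(1/16 + 29/6) = -3 + D*(235/48) = -3 + 235*D/48)
P(-168, 56) - 1*(-12039) = (-3 + (235/48)*(-168)) - 1*(-12039) = (-3 - 1645/2) + 12039 = -1651/2 + 12039 = 22427/2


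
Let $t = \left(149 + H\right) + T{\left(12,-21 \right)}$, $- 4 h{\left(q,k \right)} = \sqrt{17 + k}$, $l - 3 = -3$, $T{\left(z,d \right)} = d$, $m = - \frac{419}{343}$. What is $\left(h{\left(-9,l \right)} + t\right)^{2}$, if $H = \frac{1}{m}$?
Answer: $\frac{45438464873}{2808976} - \frac{53289 \sqrt{17}}{838} \approx 15914.0$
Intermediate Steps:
$m = - \frac{419}{343}$ ($m = \left(-419\right) \frac{1}{343} = - \frac{419}{343} \approx -1.2216$)
$H = - \frac{343}{419}$ ($H = \frac{1}{- \frac{419}{343}} = - \frac{343}{419} \approx -0.81862$)
$l = 0$ ($l = 3 - 3 = 0$)
$h{\left(q,k \right)} = - \frac{\sqrt{17 + k}}{4}$
$t = \frac{53289}{419}$ ($t = \left(149 - \frac{343}{419}\right) - 21 = \frac{62088}{419} - 21 = \frac{53289}{419} \approx 127.18$)
$\left(h{\left(-9,l \right)} + t\right)^{2} = \left(- \frac{\sqrt{17 + 0}}{4} + \frac{53289}{419}\right)^{2} = \left(- \frac{\sqrt{17}}{4} + \frac{53289}{419}\right)^{2} = \left(\frac{53289}{419} - \frac{\sqrt{17}}{4}\right)^{2}$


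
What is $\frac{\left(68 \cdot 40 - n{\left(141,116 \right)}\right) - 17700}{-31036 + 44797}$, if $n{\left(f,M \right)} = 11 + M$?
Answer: $- \frac{15107}{13761} \approx -1.0978$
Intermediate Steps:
$\frac{\left(68 \cdot 40 - n{\left(141,116 \right)}\right) - 17700}{-31036 + 44797} = \frac{\left(68 \cdot 40 - \left(11 + 116\right)\right) - 17700}{-31036 + 44797} = \frac{\left(2720 - 127\right) - 17700}{13761} = \left(\left(2720 - 127\right) - 17700\right) \frac{1}{13761} = \left(2593 - 17700\right) \frac{1}{13761} = \left(-15107\right) \frac{1}{13761} = - \frac{15107}{13761}$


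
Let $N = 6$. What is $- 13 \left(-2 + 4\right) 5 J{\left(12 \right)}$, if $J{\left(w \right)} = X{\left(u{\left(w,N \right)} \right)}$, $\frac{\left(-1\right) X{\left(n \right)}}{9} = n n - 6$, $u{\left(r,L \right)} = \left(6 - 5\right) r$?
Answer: $161460$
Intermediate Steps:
$u{\left(r,L \right)} = r$ ($u{\left(r,L \right)} = 1 r = r$)
$X{\left(n \right)} = 54 - 9 n^{2}$ ($X{\left(n \right)} = - 9 \left(n n - 6\right) = - 9 \left(n^{2} - 6\right) = - 9 \left(-6 + n^{2}\right) = 54 - 9 n^{2}$)
$J{\left(w \right)} = 54 - 9 w^{2}$
$- 13 \left(-2 + 4\right) 5 J{\left(12 \right)} = - 13 \left(-2 + 4\right) 5 \left(54 - 9 \cdot 12^{2}\right) = - 13 \cdot 2 \cdot 5 \left(54 - 1296\right) = \left(-13\right) 10 \left(54 - 1296\right) = \left(-130\right) \left(-1242\right) = 161460$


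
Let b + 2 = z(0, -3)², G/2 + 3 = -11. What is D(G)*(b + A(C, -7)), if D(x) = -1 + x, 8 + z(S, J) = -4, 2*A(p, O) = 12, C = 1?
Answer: -4292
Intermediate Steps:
A(p, O) = 6 (A(p, O) = (½)*12 = 6)
G = -28 (G = -6 + 2*(-11) = -6 - 22 = -28)
z(S, J) = -12 (z(S, J) = -8 - 4 = -12)
b = 142 (b = -2 + (-12)² = -2 + 144 = 142)
D(G)*(b + A(C, -7)) = (-1 - 28)*(142 + 6) = -29*148 = -4292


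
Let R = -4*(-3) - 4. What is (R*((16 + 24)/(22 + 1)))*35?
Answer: 11200/23 ≈ 486.96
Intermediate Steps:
R = 8 (R = 12 - 4 = 8)
(R*((16 + 24)/(22 + 1)))*35 = (8*((16 + 24)/(22 + 1)))*35 = (8*(40/23))*35 = (320/23)*35 = 11200/23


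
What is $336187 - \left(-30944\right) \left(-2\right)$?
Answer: $274299$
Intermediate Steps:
$336187 - \left(-30944\right) \left(-2\right) = 336187 - 61888 = 274299$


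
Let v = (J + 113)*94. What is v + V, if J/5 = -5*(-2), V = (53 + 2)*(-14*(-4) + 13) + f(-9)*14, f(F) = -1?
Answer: 19103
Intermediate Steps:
V = 3781 (V = (53 + 2)*(-14*(-4) + 13) - 1*14 = 55*(56 + 13) - 14 = 55*69 - 14 = 3795 - 14 = 3781)
J = 50 (J = 5*(-5*(-2)) = 5*10 = 50)
v = 15322 (v = (50 + 113)*94 = 163*94 = 15322)
v + V = 15322 + 3781 = 19103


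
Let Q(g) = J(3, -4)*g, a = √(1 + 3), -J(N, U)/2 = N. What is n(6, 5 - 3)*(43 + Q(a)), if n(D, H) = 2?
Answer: 62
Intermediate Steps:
J(N, U) = -2*N
a = 2 (a = √4 = 2)
Q(g) = -6*g (Q(g) = (-2*3)*g = -6*g)
n(6, 5 - 3)*(43 + Q(a)) = 2*(43 - 6*2) = 2*(43 - 12) = 2*31 = 62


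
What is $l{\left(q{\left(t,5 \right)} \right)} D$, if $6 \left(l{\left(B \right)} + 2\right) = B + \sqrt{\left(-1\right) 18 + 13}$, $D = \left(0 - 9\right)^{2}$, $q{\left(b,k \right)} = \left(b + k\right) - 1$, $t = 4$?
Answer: $-54 + \frac{27 i \sqrt{5}}{2} \approx -54.0 + 30.187 i$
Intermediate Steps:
$q{\left(b,k \right)} = -1 + b + k$
$D = 81$ ($D = \left(-9\right)^{2} = 81$)
$l{\left(B \right)} = -2 + \frac{B}{6} + \frac{i \sqrt{5}}{6}$ ($l{\left(B \right)} = -2 + \frac{B + \sqrt{\left(-1\right) 18 + 13}}{6} = -2 + \frac{B + \sqrt{-18 + 13}}{6} = -2 + \frac{B + \sqrt{-5}}{6} = -2 + \frac{B + i \sqrt{5}}{6} = -2 + \left(\frac{B}{6} + \frac{i \sqrt{5}}{6}\right) = -2 + \frac{B}{6} + \frac{i \sqrt{5}}{6}$)
$l{\left(q{\left(t,5 \right)} \right)} D = \left(-2 + \frac{-1 + 4 + 5}{6} + \frac{i \sqrt{5}}{6}\right) 81 = \left(-2 + \frac{1}{6} \cdot 8 + \frac{i \sqrt{5}}{6}\right) 81 = \left(-2 + \frac{4}{3} + \frac{i \sqrt{5}}{6}\right) 81 = \left(- \frac{2}{3} + \frac{i \sqrt{5}}{6}\right) 81 = -54 + \frac{27 i \sqrt{5}}{2}$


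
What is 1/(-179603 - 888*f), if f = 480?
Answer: -1/605843 ≈ -1.6506e-6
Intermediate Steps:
1/(-179603 - 888*f) = 1/(-179603 - 888*480) = 1/(-179603 - 426240) = 1/(-605843) = -1/605843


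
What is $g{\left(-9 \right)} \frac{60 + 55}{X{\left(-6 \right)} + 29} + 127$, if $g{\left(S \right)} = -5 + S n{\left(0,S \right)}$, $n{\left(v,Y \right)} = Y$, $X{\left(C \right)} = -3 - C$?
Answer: $\frac{3201}{8} \approx 400.13$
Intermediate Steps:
$g{\left(S \right)} = -5 + S^{2}$ ($g{\left(S \right)} = -5 + S S = -5 + S^{2}$)
$g{\left(-9 \right)} \frac{60 + 55}{X{\left(-6 \right)} + 29} + 127 = \left(-5 + \left(-9\right)^{2}\right) \frac{60 + 55}{\left(-3 - -6\right) + 29} + 127 = \left(-5 + 81\right) \frac{115}{\left(-3 + 6\right) + 29} + 127 = 76 \frac{115}{3 + 29} + 127 = 76 \cdot \frac{115}{32} + 127 = \frac{2185}{8} + 127 = \frac{3201}{8}$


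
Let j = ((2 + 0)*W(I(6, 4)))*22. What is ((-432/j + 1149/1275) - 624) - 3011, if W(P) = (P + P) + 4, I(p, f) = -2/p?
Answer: -17003182/4675 ≈ -3637.0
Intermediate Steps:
W(P) = 4 + 2*P (W(P) = 2*P + 4 = 4 + 2*P)
j = 440/3 (j = ((2 + 0)*(4 + 2*(-2/6)))*22 = (2*(4 + 2*(-2*⅙)))*22 = (2*(4 + 2*(-⅓)))*22 = (2*(4 - ⅔))*22 = (2*(10/3))*22 = (20/3)*22 = 440/3 ≈ 146.67)
((-432/j + 1149/1275) - 624) - 3011 = ((-432/440/3 + 1149/1275) - 624) - 3011 = ((-432*3/440 + 1149*(1/1275)) - 624) - 3011 = ((-162/55 + 383/425) - 624) - 3011 = (-9557/4675 - 624) - 3011 = -2926757/4675 - 3011 = -17003182/4675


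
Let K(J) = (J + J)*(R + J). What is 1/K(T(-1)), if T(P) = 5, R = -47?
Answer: -1/420 ≈ -0.0023810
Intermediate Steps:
K(J) = 2*J*(-47 + J) (K(J) = (J + J)*(-47 + J) = (2*J)*(-47 + J) = 2*J*(-47 + J))
1/K(T(-1)) = 1/(2*5*(-47 + 5)) = 1/(2*5*(-42)) = 1/(-420) = -1/420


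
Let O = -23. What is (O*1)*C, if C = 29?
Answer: -667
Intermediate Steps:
(O*1)*C = -23*1*29 = -23*29 = -667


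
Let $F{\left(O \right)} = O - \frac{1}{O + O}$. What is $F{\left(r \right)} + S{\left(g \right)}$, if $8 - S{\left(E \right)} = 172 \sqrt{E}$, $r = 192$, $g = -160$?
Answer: $\frac{76799}{384} - 688 i \sqrt{10} \approx 200.0 - 2175.6 i$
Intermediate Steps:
$S{\left(E \right)} = 8 - 172 \sqrt{E}$
$F{\left(O \right)} = O - \frac{1}{2 O}$
$F{\left(r \right)} + S{\left(g \right)} = \left(192 - \frac{1}{2 \cdot 192}\right) + \left(8 - 172 \sqrt{-160}\right) = \left(192 - \frac{1}{384}\right) + \left(8 - 172 \cdot 4 i \sqrt{10}\right) = \left(192 - \frac{1}{384}\right) + \left(8 - 688 i \sqrt{10}\right) = \frac{73727}{384} + \left(8 - 688 i \sqrt{10}\right) = \frac{76799}{384} - 688 i \sqrt{10}$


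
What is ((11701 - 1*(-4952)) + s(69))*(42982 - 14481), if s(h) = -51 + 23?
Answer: 473829125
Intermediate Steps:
s(h) = -28
((11701 - 1*(-4952)) + s(69))*(42982 - 14481) = ((11701 - 1*(-4952)) - 28)*(42982 - 14481) = ((11701 + 4952) - 28)*28501 = (16653 - 28)*28501 = 16625*28501 = 473829125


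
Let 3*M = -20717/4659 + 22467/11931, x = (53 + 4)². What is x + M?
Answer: 180553132463/55586529 ≈ 3248.1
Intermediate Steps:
x = 3249 (x = 57² = 3249)
M = -47500258/55586529 (M = (-20717/4659 + 22467/11931)/3 = (-20717*1/4659 + 22467*(1/11931))/3 = (-20717/4659 + 7489/3977)/3 = (⅓)*(-47500258/18528843) = -47500258/55586529 ≈ -0.85453)
x + M = 3249 - 47500258/55586529 = 180553132463/55586529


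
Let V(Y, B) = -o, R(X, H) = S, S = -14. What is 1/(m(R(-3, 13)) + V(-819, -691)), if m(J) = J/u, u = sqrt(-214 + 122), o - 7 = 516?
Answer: -12029/6291216 - 7*I*sqrt(23)/6291216 ≈ -0.001912 - 5.3361e-6*I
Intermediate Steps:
o = 523 (o = 7 + 516 = 523)
R(X, H) = -14
u = 2*I*sqrt(23) (u = sqrt(-92) = 2*I*sqrt(23) ≈ 9.5917*I)
V(Y, B) = -523 (V(Y, B) = -1*523 = -523)
m(J) = -I*J*sqrt(23)/46 (m(J) = J/((2*I*sqrt(23))) = J*(-I*sqrt(23)/46) = -I*J*sqrt(23)/46)
1/(m(R(-3, 13)) + V(-819, -691)) = 1/(-1/46*I*(-14)*sqrt(23) - 523) = 1/(7*I*sqrt(23)/23 - 523) = 1/(-523 + 7*I*sqrt(23)/23)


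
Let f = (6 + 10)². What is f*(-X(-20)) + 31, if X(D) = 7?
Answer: -1761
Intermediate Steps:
f = 256 (f = 16² = 256)
f*(-X(-20)) + 31 = 256*(-1*7) + 31 = 256*(-7) + 31 = -1792 + 31 = -1761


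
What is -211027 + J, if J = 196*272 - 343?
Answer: -158058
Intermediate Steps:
J = 52969 (J = 53312 - 343 = 52969)
-211027 + J = -211027 + 52969 = -158058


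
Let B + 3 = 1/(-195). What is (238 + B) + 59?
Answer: 57329/195 ≈ 293.99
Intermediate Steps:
B = -586/195 (B = -3 + 1/(-195) = -3 - 1/195 = -586/195 ≈ -3.0051)
(238 + B) + 59 = (238 - 586/195) + 59 = 45824/195 + 59 = 57329/195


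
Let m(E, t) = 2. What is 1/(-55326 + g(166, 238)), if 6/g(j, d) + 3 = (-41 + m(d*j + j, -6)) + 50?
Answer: -4/221301 ≈ -1.8075e-5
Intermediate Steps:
g(j, d) = 3/4 (g(j, d) = 6/(-3 + ((-41 + 2) + 50)) = 6/(-3 + (-39 + 50)) = 6/(-3 + 11) = 6/8 = 6*(1/8) = 3/4)
1/(-55326 + g(166, 238)) = 1/(-55326 + 3/4) = 1/(-221301/4) = -4/221301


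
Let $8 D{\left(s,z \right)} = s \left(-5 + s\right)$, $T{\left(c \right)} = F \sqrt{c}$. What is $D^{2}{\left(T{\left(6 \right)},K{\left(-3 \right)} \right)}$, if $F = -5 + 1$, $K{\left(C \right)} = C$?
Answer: $\frac{363}{2} + 60 \sqrt{6} \approx 328.47$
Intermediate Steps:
$F = -4$
$T{\left(c \right)} = - 4 \sqrt{c}$
$D{\left(s,z \right)} = \frac{s \left(-5 + s\right)}{8}$
$D^{2}{\left(T{\left(6 \right)},K{\left(-3 \right)} \right)} = \left(\frac{- 4 \sqrt{6} \left(-5 - 4 \sqrt{6}\right)}{8}\right)^{2} = \left(- \frac{\sqrt{6} \left(-5 - 4 \sqrt{6}\right)}{2}\right)^{2} = \frac{3 \left(-5 - 4 \sqrt{6}\right)^{2}}{2}$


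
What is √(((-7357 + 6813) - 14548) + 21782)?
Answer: √6690 ≈ 81.792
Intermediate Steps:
√(((-7357 + 6813) - 14548) + 21782) = √((-544 - 14548) + 21782) = √(-15092 + 21782) = √6690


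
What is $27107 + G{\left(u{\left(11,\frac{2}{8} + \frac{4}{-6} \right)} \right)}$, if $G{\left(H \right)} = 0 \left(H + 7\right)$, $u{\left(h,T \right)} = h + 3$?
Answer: $27107$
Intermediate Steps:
$u{\left(h,T \right)} = 3 + h$
$G{\left(H \right)} = 0$ ($G{\left(H \right)} = 0 \left(7 + H\right) = 0$)
$27107 + G{\left(u{\left(11,\frac{2}{8} + \frac{4}{-6} \right)} \right)} = 27107 + 0 = 27107$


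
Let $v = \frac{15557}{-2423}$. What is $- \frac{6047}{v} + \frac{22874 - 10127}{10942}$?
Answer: $\frac{160519186981}{170224694} \approx 942.98$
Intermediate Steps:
$v = - \frac{15557}{2423}$ ($v = 15557 \left(- \frac{1}{2423}\right) = - \frac{15557}{2423} \approx -6.4206$)
$- \frac{6047}{v} + \frac{22874 - 10127}{10942} = - \frac{6047}{- \frac{15557}{2423}} + \frac{22874 - 10127}{10942} = \left(-6047\right) \left(- \frac{2423}{15557}\right) + 12747 \cdot \frac{1}{10942} = \frac{14651881}{15557} + \frac{12747}{10942} = \frac{160519186981}{170224694}$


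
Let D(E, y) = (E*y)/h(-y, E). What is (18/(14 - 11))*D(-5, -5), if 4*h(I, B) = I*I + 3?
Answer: 150/7 ≈ 21.429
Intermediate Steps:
h(I, B) = ¾ + I²/4 (h(I, B) = (I*I + 3)/4 = (I² + 3)/4 = (3 + I²)/4 = ¾ + I²/4)
D(E, y) = E*y/(¾ + y²/4) (D(E, y) = (E*y)/(¾ + (-y)²/4) = (E*y)/(¾ + y²/4) = E*y/(¾ + y²/4))
(18/(14 - 11))*D(-5, -5) = (18/(14 - 11))*(4*(-5)*(-5)/(3 + (-5)²)) = (18/3)*(4*(-5)*(-5)/(3 + 25)) = (18*(⅓))*(4*(-5)*(-5)/28) = 6*(4*(-5)*(-5)*(1/28)) = 6*(25/7) = 150/7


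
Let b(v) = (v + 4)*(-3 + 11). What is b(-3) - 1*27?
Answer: -19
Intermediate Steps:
b(v) = 32 + 8*v (b(v) = (4 + v)*8 = 32 + 8*v)
b(-3) - 1*27 = (32 + 8*(-3)) - 1*27 = (32 - 24) - 27 = 8 - 27 = -19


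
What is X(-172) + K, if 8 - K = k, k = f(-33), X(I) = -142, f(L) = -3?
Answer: -131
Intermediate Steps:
k = -3
K = 11 (K = 8 - 1*(-3) = 8 + 3 = 11)
X(-172) + K = -142 + 11 = -131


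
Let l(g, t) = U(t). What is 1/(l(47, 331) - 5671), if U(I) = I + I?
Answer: -1/5009 ≈ -0.00019964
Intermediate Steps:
U(I) = 2*I
l(g, t) = 2*t
1/(l(47, 331) - 5671) = 1/(2*331 - 5671) = 1/(662 - 5671) = 1/(-5009) = -1/5009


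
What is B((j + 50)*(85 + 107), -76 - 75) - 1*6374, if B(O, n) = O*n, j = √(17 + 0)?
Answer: -1455974 - 28992*√17 ≈ -1.5755e+6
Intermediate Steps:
j = √17 ≈ 4.1231
B((j + 50)*(85 + 107), -76 - 75) - 1*6374 = ((√17 + 50)*(85 + 107))*(-76 - 75) - 1*6374 = ((50 + √17)*192)*(-151) - 6374 = (9600 + 192*√17)*(-151) - 6374 = (-1449600 - 28992*√17) - 6374 = -1455974 - 28992*√17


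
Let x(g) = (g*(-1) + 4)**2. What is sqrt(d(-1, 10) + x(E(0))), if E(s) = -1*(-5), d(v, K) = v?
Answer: 0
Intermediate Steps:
E(s) = 5
x(g) = (4 - g)**2 (x(g) = (-g + 4)**2 = (4 - g)**2)
sqrt(d(-1, 10) + x(E(0))) = sqrt(-1 + (-4 + 5)**2) = sqrt(-1 + 1**2) = sqrt(-1 + 1) = sqrt(0) = 0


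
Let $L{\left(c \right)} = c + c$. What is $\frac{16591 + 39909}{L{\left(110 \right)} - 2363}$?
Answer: $- \frac{56500}{2143} \approx -26.365$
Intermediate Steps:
$L{\left(c \right)} = 2 c$
$\frac{16591 + 39909}{L{\left(110 \right)} - 2363} = \frac{16591 + 39909}{2 \cdot 110 - 2363} = \frac{56500}{220 - 2363} = \frac{56500}{-2143} = 56500 \left(- \frac{1}{2143}\right) = - \frac{56500}{2143}$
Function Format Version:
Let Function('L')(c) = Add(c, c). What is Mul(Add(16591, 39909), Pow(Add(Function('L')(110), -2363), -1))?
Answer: Rational(-56500, 2143) ≈ -26.365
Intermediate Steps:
Function('L')(c) = Mul(2, c)
Mul(Add(16591, 39909), Pow(Add(Function('L')(110), -2363), -1)) = Mul(Add(16591, 39909), Pow(Add(Mul(2, 110), -2363), -1)) = Mul(56500, Pow(Add(220, -2363), -1)) = Mul(56500, Pow(-2143, -1)) = Mul(56500, Rational(-1, 2143)) = Rational(-56500, 2143)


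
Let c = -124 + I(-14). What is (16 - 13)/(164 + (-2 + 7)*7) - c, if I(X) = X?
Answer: 27465/199 ≈ 138.02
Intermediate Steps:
c = -138 (c = -124 - 14 = -138)
(16 - 13)/(164 + (-2 + 7)*7) - c = (16 - 13)/(164 + (-2 + 7)*7) - 1*(-138) = 3/(164 + 5*7) + 138 = 3/(164 + 35) + 138 = 3/199 + 138 = 27465/199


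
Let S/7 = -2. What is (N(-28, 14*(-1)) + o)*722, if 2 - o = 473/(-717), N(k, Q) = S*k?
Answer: 204305062/717 ≈ 2.8494e+5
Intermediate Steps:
S = -14 (S = 7*(-2) = -14)
N(k, Q) = -14*k
o = 1907/717 (o = 2 - 473/(-717) = 2 - 473*(-1)/717 = 2 - 1*(-473/717) = 2 + 473/717 = 1907/717 ≈ 2.6597)
(N(-28, 14*(-1)) + o)*722 = (-14*(-28) + 1907/717)*722 = (392 + 1907/717)*722 = (282971/717)*722 = 204305062/717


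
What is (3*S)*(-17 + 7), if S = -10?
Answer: 300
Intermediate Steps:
(3*S)*(-17 + 7) = (3*(-10))*(-17 + 7) = -30*(-10) = 300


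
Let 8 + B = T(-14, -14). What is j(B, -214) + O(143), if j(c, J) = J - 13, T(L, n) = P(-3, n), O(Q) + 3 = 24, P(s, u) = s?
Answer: -206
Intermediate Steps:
O(Q) = 21 (O(Q) = -3 + 24 = 21)
T(L, n) = -3
B = -11 (B = -8 - 3 = -11)
j(c, J) = -13 + J
j(B, -214) + O(143) = (-13 - 214) + 21 = -227 + 21 = -206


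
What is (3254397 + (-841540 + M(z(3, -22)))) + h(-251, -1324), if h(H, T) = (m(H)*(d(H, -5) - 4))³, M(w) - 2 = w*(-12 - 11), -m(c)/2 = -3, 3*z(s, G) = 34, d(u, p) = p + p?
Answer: 5459683/3 ≈ 1.8199e+6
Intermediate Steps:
d(u, p) = 2*p
z(s, G) = 34/3 (z(s, G) = (⅓)*34 = 34/3)
m(c) = 6 (m(c) = -2*(-3) = 6)
M(w) = 2 - 23*w (M(w) = 2 + w*(-12 - 11) = 2 + w*(-23) = 2 - 23*w)
h(H, T) = -592704 (h(H, T) = (6*(2*(-5) - 4))³ = (6*(-10 - 4))³ = (6*(-14))³ = (-84)³ = -592704)
(3254397 + (-841540 + M(z(3, -22)))) + h(-251, -1324) = (3254397 + (-841540 + (2 - 23*34/3))) - 592704 = (3254397 + (-841540 + (2 - 782/3))) - 592704 = (3254397 + (-841540 - 776/3)) - 592704 = (3254397 - 2525396/3) - 592704 = 7237795/3 - 592704 = 5459683/3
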